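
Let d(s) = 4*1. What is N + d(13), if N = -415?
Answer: -411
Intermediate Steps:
d(s) = 4
N + d(13) = -415 + 4 = -411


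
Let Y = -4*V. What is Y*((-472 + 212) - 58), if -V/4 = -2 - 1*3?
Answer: 25440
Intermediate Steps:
V = 20 (V = -4*(-2 - 1*3) = -4*(-2 - 3) = -4*(-5) = 20)
Y = -80 (Y = -4*20 = -80)
Y*((-472 + 212) - 58) = -80*((-472 + 212) - 58) = -80*(-260 - 58) = -80*(-318) = 25440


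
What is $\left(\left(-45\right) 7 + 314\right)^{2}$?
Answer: $1$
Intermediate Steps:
$\left(\left(-45\right) 7 + 314\right)^{2} = \left(-315 + 314\right)^{2} = \left(-1\right)^{2} = 1$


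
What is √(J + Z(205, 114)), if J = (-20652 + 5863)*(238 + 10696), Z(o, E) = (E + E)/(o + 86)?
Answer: 3*I*√169051424818/97 ≈ 12716.0*I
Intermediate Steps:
Z(o, E) = 2*E/(86 + o) (Z(o, E) = (2*E)/(86 + o) = 2*E/(86 + o))
J = -161702926 (J = -14789*10934 = -161702926)
√(J + Z(205, 114)) = √(-161702926 + 2*114/(86 + 205)) = √(-161702926 + 2*114/291) = √(-161702926 + 2*114*(1/291)) = √(-161702926 + 76/97) = √(-15685183746/97) = 3*I*√169051424818/97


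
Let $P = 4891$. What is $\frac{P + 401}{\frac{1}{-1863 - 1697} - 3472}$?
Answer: $- \frac{2093280}{1373369} \approx -1.5242$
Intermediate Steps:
$\frac{P + 401}{\frac{1}{-1863 - 1697} - 3472} = \frac{4891 + 401}{\frac{1}{-1863 - 1697} - 3472} = \frac{5292}{\frac{1}{-1863 - 1697} - 3472} = \frac{5292}{\frac{1}{-3560} - 3472} = \frac{5292}{- \frac{1}{3560} - 3472} = \frac{5292}{- \frac{12360321}{3560}} = 5292 \left(- \frac{3560}{12360321}\right) = - \frac{2093280}{1373369}$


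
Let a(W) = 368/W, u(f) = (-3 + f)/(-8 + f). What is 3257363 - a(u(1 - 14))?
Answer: 3256880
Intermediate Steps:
u(f) = (-3 + f)/(-8 + f)
3257363 - a(u(1 - 14)) = 3257363 - 368/((-3 + (1 - 14))/(-8 + (1 - 14))) = 3257363 - 368/((-3 - 13)/(-8 - 13)) = 3257363 - 368/(-16/(-21)) = 3257363 - 368/((-1/21*(-16))) = 3257363 - 368/16/21 = 3257363 - 368*21/16 = 3257363 - 1*483 = 3257363 - 483 = 3256880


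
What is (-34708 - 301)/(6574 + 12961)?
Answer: -35009/19535 ≈ -1.7921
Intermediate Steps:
(-34708 - 301)/(6574 + 12961) = -35009/19535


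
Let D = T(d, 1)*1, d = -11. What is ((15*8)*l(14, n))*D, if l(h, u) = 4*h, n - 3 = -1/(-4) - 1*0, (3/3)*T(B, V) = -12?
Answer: -80640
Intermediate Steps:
T(B, V) = -12
n = 13/4 (n = 3 + (-1/(-4) - 1*0) = 3 + (-1*(-¼) + 0) = 3 + (¼ + 0) = 3 + ¼ = 13/4 ≈ 3.2500)
D = -12 (D = -12*1 = -12)
((15*8)*l(14, n))*D = ((15*8)*(4*14))*(-12) = (120*56)*(-12) = 6720*(-12) = -80640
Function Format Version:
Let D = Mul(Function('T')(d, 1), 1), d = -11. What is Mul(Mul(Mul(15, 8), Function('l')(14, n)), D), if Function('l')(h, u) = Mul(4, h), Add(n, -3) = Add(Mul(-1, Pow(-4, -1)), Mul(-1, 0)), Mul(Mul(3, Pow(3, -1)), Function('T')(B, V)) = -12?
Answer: -80640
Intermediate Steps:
Function('T')(B, V) = -12
n = Rational(13, 4) (n = Add(3, Add(Mul(-1, Pow(-4, -1)), Mul(-1, 0))) = Add(3, Add(Mul(-1, Rational(-1, 4)), 0)) = Add(3, Add(Rational(1, 4), 0)) = Add(3, Rational(1, 4)) = Rational(13, 4) ≈ 3.2500)
D = -12 (D = Mul(-12, 1) = -12)
Mul(Mul(Mul(15, 8), Function('l')(14, n)), D) = Mul(Mul(Mul(15, 8), Mul(4, 14)), -12) = Mul(Mul(120, 56), -12) = Mul(6720, -12) = -80640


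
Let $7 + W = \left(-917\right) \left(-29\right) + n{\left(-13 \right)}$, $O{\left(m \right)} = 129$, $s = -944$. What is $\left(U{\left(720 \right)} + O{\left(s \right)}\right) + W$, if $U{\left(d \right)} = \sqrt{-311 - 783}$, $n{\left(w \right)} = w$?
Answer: $26702 + i \sqrt{1094} \approx 26702.0 + 33.076 i$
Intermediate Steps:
$U{\left(d \right)} = i \sqrt{1094}$ ($U{\left(d \right)} = \sqrt{-1094} = i \sqrt{1094}$)
$W = 26573$ ($W = -7 - -26580 = -7 + \left(26593 - 13\right) = -7 + 26580 = 26573$)
$\left(U{\left(720 \right)} + O{\left(s \right)}\right) + W = \left(i \sqrt{1094} + 129\right) + 26573 = \left(129 + i \sqrt{1094}\right) + 26573 = 26702 + i \sqrt{1094}$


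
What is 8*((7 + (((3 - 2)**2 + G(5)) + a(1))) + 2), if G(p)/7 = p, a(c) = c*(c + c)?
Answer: 376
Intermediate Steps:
a(c) = 2*c**2 (a(c) = c*(2*c) = 2*c**2)
G(p) = 7*p
8*((7 + (((3 - 2)**2 + G(5)) + a(1))) + 2) = 8*((7 + (((3 - 2)**2 + 7*5) + 2*1**2)) + 2) = 8*((7 + ((1**2 + 35) + 2*1)) + 2) = 8*((7 + ((1 + 35) + 2)) + 2) = 8*((7 + (36 + 2)) + 2) = 8*((7 + 38) + 2) = 8*(45 + 2) = 8*47 = 376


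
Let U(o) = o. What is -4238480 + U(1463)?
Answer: -4237017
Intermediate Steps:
-4238480 + U(1463) = -4238480 + 1463 = -4237017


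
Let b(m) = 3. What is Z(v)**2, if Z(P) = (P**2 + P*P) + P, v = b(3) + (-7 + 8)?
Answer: 1296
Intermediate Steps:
v = 4 (v = 3 + (-7 + 8) = 3 + 1 = 4)
Z(P) = P + 2*P**2 (Z(P) = (P**2 + P**2) + P = 2*P**2 + P = P + 2*P**2)
Z(v)**2 = (4*(1 + 2*4))**2 = (4*(1 + 8))**2 = (4*9)**2 = 36**2 = 1296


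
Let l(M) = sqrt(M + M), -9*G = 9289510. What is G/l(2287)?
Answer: -4644755*sqrt(4574)/20583 ≈ -15262.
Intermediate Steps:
G = -9289510/9 (G = -1/9*9289510 = -9289510/9 ≈ -1.0322e+6)
l(M) = sqrt(2)*sqrt(M) (l(M) = sqrt(2*M) = sqrt(2)*sqrt(M))
G/l(2287) = -9289510*sqrt(4574)/4574/9 = -4644755*sqrt(4574)/20583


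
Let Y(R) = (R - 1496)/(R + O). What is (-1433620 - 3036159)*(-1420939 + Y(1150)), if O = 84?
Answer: 3918742570902544/617 ≈ 6.3513e+12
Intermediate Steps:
Y(R) = (-1496 + R)/(84 + R) (Y(R) = (R - 1496)/(R + 84) = (-1496 + R)/(84 + R))
(-1433620 - 3036159)*(-1420939 + Y(1150)) = (-1433620 - 3036159)*(-1420939 + (-1496 + 1150)/(84 + 1150)) = -4469779*(-1420939 - 346/1234) = -4469779*(-1420939 + (1/1234)*(-346)) = -4469779*(-1420939 - 173/617) = -4469779*(-876719536/617) = 3918742570902544/617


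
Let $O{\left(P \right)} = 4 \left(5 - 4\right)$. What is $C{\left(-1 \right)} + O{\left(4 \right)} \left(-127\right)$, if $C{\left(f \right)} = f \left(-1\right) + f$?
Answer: $-508$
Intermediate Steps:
$C{\left(f \right)} = 0$ ($C{\left(f \right)} = - f + f = 0$)
$O{\left(P \right)} = 4$ ($O{\left(P \right)} = 4 \cdot 1 = 4$)
$C{\left(-1 \right)} + O{\left(4 \right)} \left(-127\right) = 0 + 4 \left(-127\right) = 0 - 508 = -508$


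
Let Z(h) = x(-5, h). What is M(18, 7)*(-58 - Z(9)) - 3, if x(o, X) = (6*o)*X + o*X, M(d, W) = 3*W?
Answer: 5394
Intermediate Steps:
x(o, X) = 7*X*o (x(o, X) = 6*X*o + X*o = 7*X*o)
Z(h) = -35*h (Z(h) = 7*h*(-5) = -35*h)
M(18, 7)*(-58 - Z(9)) - 3 = (3*7)*(-58 - (-35)*9) - 3 = 21*(-58 - 1*(-315)) - 3 = 21*(-58 + 315) - 3 = 21*257 - 3 = 5397 - 3 = 5394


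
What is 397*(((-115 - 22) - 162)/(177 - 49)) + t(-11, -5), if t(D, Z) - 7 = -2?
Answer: -118063/128 ≈ -922.37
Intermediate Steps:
t(D, Z) = 5 (t(D, Z) = 7 - 2 = 5)
397*(((-115 - 22) - 162)/(177 - 49)) + t(-11, -5) = 397*(((-115 - 22) - 162)/(177 - 49)) + 5 = 397*((-137 - 162)/128) + 5 = 397*(-299*1/128) + 5 = 397*(-299/128) + 5 = -118703/128 + 5 = -118063/128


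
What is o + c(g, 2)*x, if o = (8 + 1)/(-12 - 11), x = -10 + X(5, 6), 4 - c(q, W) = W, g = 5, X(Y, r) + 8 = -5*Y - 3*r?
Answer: -2815/23 ≈ -122.39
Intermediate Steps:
X(Y, r) = -8 - 5*Y - 3*r (X(Y, r) = -8 + (-5*Y - 3*r) = -8 - 5*Y - 3*r)
c(q, W) = 4 - W
x = -61 (x = -10 + (-8 - 5*5 - 3*6) = -10 + (-8 - 25 - 18) = -10 - 51 = -61)
o = -9/23 (o = 9/(-23) = 9*(-1/23) = -9/23 ≈ -0.39130)
o + c(g, 2)*x = -9/23 + (4 - 1*2)*(-61) = -9/23 + (4 - 2)*(-61) = -9/23 + 2*(-61) = -9/23 - 122 = -2815/23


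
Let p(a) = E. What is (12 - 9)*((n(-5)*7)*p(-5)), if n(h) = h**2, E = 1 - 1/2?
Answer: 525/2 ≈ 262.50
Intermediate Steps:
E = 1/2 (E = 1 - 1*1/2 = 1 - 1/2 = 1/2 ≈ 0.50000)
p(a) = 1/2
(12 - 9)*((n(-5)*7)*p(-5)) = (12 - 9)*(((-5)**2*7)*(1/2)) = 3*((25*7)*(1/2)) = 3*(175*(1/2)) = 3*(175/2) = 525/2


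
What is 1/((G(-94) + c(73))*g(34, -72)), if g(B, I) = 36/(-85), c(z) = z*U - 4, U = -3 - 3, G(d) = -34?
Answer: 5/1008 ≈ 0.0049603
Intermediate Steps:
U = -6
c(z) = -4 - 6*z (c(z) = z*(-6) - 4 = -6*z - 4 = -4 - 6*z)
g(B, I) = -36/85 (g(B, I) = 36*(-1/85) = -36/85)
1/((G(-94) + c(73))*g(34, -72)) = 1/((-34 + (-4 - 6*73))*(-36/85)) = -85/36/(-34 + (-4 - 438)) = -85/36/(-34 - 442) = -85/36/(-476) = -1/476*(-85/36) = 5/1008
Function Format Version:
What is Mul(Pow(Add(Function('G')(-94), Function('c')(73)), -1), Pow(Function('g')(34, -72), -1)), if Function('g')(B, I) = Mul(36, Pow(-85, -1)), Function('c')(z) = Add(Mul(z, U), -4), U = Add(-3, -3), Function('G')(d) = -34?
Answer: Rational(5, 1008) ≈ 0.0049603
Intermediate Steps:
U = -6
Function('c')(z) = Add(-4, Mul(-6, z)) (Function('c')(z) = Add(Mul(z, -6), -4) = Add(Mul(-6, z), -4) = Add(-4, Mul(-6, z)))
Function('g')(B, I) = Rational(-36, 85) (Function('g')(B, I) = Mul(36, Rational(-1, 85)) = Rational(-36, 85))
Mul(Pow(Add(Function('G')(-94), Function('c')(73)), -1), Pow(Function('g')(34, -72), -1)) = Mul(Pow(Add(-34, Add(-4, Mul(-6, 73))), -1), Pow(Rational(-36, 85), -1)) = Mul(Pow(Add(-34, Add(-4, -438)), -1), Rational(-85, 36)) = Mul(Pow(Add(-34, -442), -1), Rational(-85, 36)) = Mul(Pow(-476, -1), Rational(-85, 36)) = Mul(Rational(-1, 476), Rational(-85, 36)) = Rational(5, 1008)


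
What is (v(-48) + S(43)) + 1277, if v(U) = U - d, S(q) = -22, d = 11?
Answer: 1196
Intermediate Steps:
v(U) = -11 + U (v(U) = U - 1*11 = U - 11 = -11 + U)
(v(-48) + S(43)) + 1277 = ((-11 - 48) - 22) + 1277 = (-59 - 22) + 1277 = -81 + 1277 = 1196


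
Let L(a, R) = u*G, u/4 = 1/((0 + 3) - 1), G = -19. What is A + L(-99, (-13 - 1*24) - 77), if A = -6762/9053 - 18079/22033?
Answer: -717483345/18133159 ≈ -39.568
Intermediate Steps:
u = 2 (u = 4/((0 + 3) - 1) = 4/(3 - 1) = 4/2 = 4*(1/2) = 2)
A = -28423303/18133159 (A = -6762*1/9053 - 18079*1/22033 = -6762/9053 - 18079/22033 = -28423303/18133159 ≈ -1.5675)
L(a, R) = -38 (L(a, R) = 2*(-19) = -38)
A + L(-99, (-13 - 1*24) - 77) = -28423303/18133159 - 38 = -717483345/18133159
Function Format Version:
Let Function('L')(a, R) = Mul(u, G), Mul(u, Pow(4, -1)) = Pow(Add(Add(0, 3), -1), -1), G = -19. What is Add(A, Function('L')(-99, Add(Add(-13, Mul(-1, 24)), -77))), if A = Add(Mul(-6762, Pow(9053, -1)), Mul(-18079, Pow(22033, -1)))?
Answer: Rational(-717483345, 18133159) ≈ -39.568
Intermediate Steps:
u = 2 (u = Mul(4, Pow(Add(Add(0, 3), -1), -1)) = Mul(4, Pow(Add(3, -1), -1)) = Mul(4, Pow(2, -1)) = Mul(4, Rational(1, 2)) = 2)
A = Rational(-28423303, 18133159) (A = Add(Mul(-6762, Rational(1, 9053)), Mul(-18079, Rational(1, 22033))) = Add(Rational(-6762, 9053), Rational(-18079, 22033)) = Rational(-28423303, 18133159) ≈ -1.5675)
Function('L')(a, R) = -38 (Function('L')(a, R) = Mul(2, -19) = -38)
Add(A, Function('L')(-99, Add(Add(-13, Mul(-1, 24)), -77))) = Add(Rational(-28423303, 18133159), -38) = Rational(-717483345, 18133159)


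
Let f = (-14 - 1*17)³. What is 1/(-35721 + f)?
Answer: -1/65512 ≈ -1.5264e-5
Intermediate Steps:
f = -29791 (f = (-14 - 17)³ = (-31)³ = -29791)
1/(-35721 + f) = 1/(-35721 - 29791) = 1/(-65512) = -1/65512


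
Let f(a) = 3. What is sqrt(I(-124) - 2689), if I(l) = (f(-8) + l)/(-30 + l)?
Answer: I*sqrt(526890)/14 ≈ 51.848*I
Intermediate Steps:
I(l) = (3 + l)/(-30 + l)
sqrt(I(-124) - 2689) = sqrt((3 - 124)/(-30 - 124) - 2689) = sqrt(-121/(-154) - 2689) = sqrt(-1/154*(-121) - 2689) = sqrt(11/14 - 2689) = sqrt(-37635/14) = I*sqrt(526890)/14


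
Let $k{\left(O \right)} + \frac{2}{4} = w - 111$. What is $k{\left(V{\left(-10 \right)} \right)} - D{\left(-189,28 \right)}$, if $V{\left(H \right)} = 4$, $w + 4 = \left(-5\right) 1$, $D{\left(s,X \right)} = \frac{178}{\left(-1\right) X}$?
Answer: $- \frac{799}{7} \approx -114.14$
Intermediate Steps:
$D{\left(s,X \right)} = - \frac{178}{X}$ ($D{\left(s,X \right)} = 178 \left(- \frac{1}{X}\right) = - \frac{178}{X}$)
$w = -9$ ($w = -4 - 5 = -9$)
$k{\left(O \right)} = - \frac{241}{2}$ ($k{\left(O \right)} = - \frac{1}{2} - 120 = - \frac{241}{2}$)
$k{\left(V{\left(-10 \right)} \right)} - D{\left(-189,28 \right)} = - \frac{241}{2} - - \frac{178}{28} = - \frac{241}{2} - \left(-178\right) \frac{1}{28} = - \frac{241}{2} - - \frac{89}{14} = - \frac{241}{2} + \frac{89}{14} = - \frac{799}{7}$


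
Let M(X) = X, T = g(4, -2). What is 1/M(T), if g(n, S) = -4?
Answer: -¼ ≈ -0.25000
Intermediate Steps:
T = -4
1/M(T) = 1/(-4) = -¼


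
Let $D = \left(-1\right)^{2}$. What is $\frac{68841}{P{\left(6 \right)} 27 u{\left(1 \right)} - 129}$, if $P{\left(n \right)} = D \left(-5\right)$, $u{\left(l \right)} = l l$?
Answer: $- \frac{22947}{88} \approx -260.76$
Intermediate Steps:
$u{\left(l \right)} = l^{2}$
$D = 1$
$P{\left(n \right)} = -5$ ($P{\left(n \right)} = 1 \left(-5\right) = -5$)
$\frac{68841}{P{\left(6 \right)} 27 u{\left(1 \right)} - 129} = \frac{68841}{- 5 \cdot 27 \cdot 1^{2} - 129} = \frac{68841}{- 5 \cdot 27 \cdot 1 - 129} = \frac{68841}{\left(-5\right) 27 - 129} = \frac{68841}{-135 - 129} = \frac{68841}{-264} = 68841 \left(- \frac{1}{264}\right) = - \frac{22947}{88}$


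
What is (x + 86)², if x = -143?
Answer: 3249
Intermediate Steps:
(x + 86)² = (-143 + 86)² = (-57)² = 3249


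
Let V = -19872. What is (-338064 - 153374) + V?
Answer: -511310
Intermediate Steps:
(-338064 - 153374) + V = (-338064 - 153374) - 19872 = -491438 - 19872 = -511310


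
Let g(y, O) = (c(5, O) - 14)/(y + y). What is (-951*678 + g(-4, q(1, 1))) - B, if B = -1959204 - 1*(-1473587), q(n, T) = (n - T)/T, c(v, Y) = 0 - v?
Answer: -1273269/8 ≈ -1.5916e+5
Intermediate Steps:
c(v, Y) = -v
q(n, T) = (n - T)/T
g(y, O) = -19/(2*y) (g(y, O) = (-1*5 - 14)/(y + y) = (-5 - 14)/((2*y)) = -19/(2*y))
B = -485617 (B = -1959204 + 1473587 = -485617)
(-951*678 + g(-4, q(1, 1))) - B = (-951*678 - 19/2/(-4)) - 1*(-485617) = (-644778 - 19/2*(-¼)) + 485617 = (-644778 + 19/8) + 485617 = -5158205/8 + 485617 = -1273269/8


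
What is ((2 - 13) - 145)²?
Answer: 24336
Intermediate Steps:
((2 - 13) - 145)² = (-11 - 145)² = (-156)² = 24336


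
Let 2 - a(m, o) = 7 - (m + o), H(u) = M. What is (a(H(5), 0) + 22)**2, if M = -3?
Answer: 196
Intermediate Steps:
H(u) = -3
a(m, o) = -5 + m + o (a(m, o) = 2 - (7 - (m + o)) = 2 - (7 + (-m - o)) = 2 - (7 - m - o) = 2 + (-7 + m + o) = -5 + m + o)
(a(H(5), 0) + 22)**2 = ((-5 - 3 + 0) + 22)**2 = (-8 + 22)**2 = 14**2 = 196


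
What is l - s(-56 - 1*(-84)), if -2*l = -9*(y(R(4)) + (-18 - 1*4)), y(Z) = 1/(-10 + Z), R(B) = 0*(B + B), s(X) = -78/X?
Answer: -13533/140 ≈ -96.664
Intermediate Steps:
R(B) = 0 (R(B) = 0*(2*B) = 0)
l = -1989/20 (l = -(-9)*(1/(-10 + 0) + (-18 - 1*4))/2 = -(-9)*(1/(-10) + (-18 - 4))/2 = -(-9)*(-⅒ - 22)/2 = -(-9)*(-221)/(2*10) = -½*1989/10 = -1989/20 ≈ -99.450)
l - s(-56 - 1*(-84)) = -1989/20 - (-78)/(-56 - 1*(-84)) = -1989/20 - (-78)/(-56 + 84) = -1989/20 - (-78)/28 = -1989/20 - 1*(-39/14) = -1989/20 + 39/14 = -13533/140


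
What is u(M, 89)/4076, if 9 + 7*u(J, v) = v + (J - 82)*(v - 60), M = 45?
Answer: -993/28532 ≈ -0.034803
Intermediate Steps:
u(J, v) = -9/7 + v/7 + (-82 + J)*(-60 + v)/7 (u(J, v) = -9/7 + (v + (J - 82)*(v - 60))/7 = -9/7 + (v + (-82 + J)*(-60 + v))/7 = -9/7 + (v/7 + (-82 + J)*(-60 + v)/7) = -9/7 + v/7 + (-82 + J)*(-60 + v)/7)
u(M, 89)/4076 = (4911/7 - 81/7*89 - 60/7*45 + (⅐)*45*89)/4076 = (4911/7 - 7209/7 - 2700/7 + 4005/7)*(1/4076) = -993/7*1/4076 = -993/28532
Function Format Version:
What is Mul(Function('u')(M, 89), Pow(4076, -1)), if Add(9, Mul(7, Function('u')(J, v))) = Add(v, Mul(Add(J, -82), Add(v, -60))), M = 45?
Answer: Rational(-993, 28532) ≈ -0.034803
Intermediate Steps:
Function('u')(J, v) = Add(Rational(-9, 7), Mul(Rational(1, 7), v), Mul(Rational(1, 7), Add(-82, J), Add(-60, v))) (Function('u')(J, v) = Add(Rational(-9, 7), Mul(Rational(1, 7), Add(v, Mul(Add(J, -82), Add(v, -60))))) = Add(Rational(-9, 7), Mul(Rational(1, 7), Add(v, Mul(Add(-82, J), Add(-60, v))))) = Add(Rational(-9, 7), Add(Mul(Rational(1, 7), v), Mul(Rational(1, 7), Add(-82, J), Add(-60, v)))) = Add(Rational(-9, 7), Mul(Rational(1, 7), v), Mul(Rational(1, 7), Add(-82, J), Add(-60, v))))
Mul(Function('u')(M, 89), Pow(4076, -1)) = Mul(Add(Rational(4911, 7), Mul(Rational(-81, 7), 89), Mul(Rational(-60, 7), 45), Mul(Rational(1, 7), 45, 89)), Pow(4076, -1)) = Mul(Add(Rational(4911, 7), Rational(-7209, 7), Rational(-2700, 7), Rational(4005, 7)), Rational(1, 4076)) = Mul(Rational(-993, 7), Rational(1, 4076)) = Rational(-993, 28532)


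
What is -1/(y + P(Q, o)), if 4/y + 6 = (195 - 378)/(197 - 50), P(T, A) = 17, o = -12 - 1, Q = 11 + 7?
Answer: -355/5839 ≈ -0.060798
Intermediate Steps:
Q = 18
o = -13
y = -196/355 (y = 4/(-6 + (195 - 378)/(197 - 50)) = 4/(-6 - 183/147) = 4/(-6 - 183*1/147) = 4/(-6 - 61/49) = 4/(-355/49) = 4*(-49/355) = -196/355 ≈ -0.55211)
-1/(y + P(Q, o)) = -1/(-196/355 + 17) = -1/5839/355 = -1*355/5839 = -355/5839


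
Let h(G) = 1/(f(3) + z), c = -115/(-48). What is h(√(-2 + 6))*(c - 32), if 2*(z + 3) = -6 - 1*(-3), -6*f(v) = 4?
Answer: 1421/248 ≈ 5.7298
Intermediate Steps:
c = 115/48 (c = -115*(-1/48) = 115/48 ≈ 2.3958)
f(v) = -⅔ (f(v) = -⅙*4 = -⅔)
z = -9/2 (z = -3 + (-6 - 1*(-3))/2 = -3 + (-6 + 3)/2 = -3 + (½)*(-3) = -3 - 3/2 = -9/2 ≈ -4.5000)
h(G) = -6/31 (h(G) = 1/(-⅔ - 9/2) = 1/(-31/6) = -6/31)
h(√(-2 + 6))*(c - 32) = -6*(115/48 - 32)/31 = -6/31*(-1421/48) = 1421/248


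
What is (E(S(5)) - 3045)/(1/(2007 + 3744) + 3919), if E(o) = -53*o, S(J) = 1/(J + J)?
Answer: -175422753/225381700 ≈ -0.77834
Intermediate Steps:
S(J) = 1/(2*J)
(E(S(5)) - 3045)/(1/(2007 + 3744) + 3919) = (-53/(2*5) - 3045)/(1/(2007 + 3744) + 3919) = (-53/(2*5) - 3045)/(1/5751 + 3919) = (-53*⅒ - 3045)/(1/5751 + 3919) = (-53/10 - 3045)/(22538170/5751) = -30503/10*5751/22538170 = -175422753/225381700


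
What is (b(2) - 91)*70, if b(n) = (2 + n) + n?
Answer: -5950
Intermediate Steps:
b(n) = 2 + 2*n
(b(2) - 91)*70 = ((2 + 2*2) - 91)*70 = ((2 + 4) - 91)*70 = (6 - 91)*70 = -85*70 = -5950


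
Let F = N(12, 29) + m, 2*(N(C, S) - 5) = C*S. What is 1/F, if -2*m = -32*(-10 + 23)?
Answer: 1/387 ≈ 0.0025840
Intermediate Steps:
N(C, S) = 5 + C*S/2 (N(C, S) = 5 + (C*S)/2 = 5 + C*S/2)
m = 208 (m = -(-16)*(-10 + 23) = -(-16)*13 = -½*(-416) = 208)
F = 387 (F = (5 + (½)*12*29) + 208 = (5 + 174) + 208 = 179 + 208 = 387)
1/F = 1/387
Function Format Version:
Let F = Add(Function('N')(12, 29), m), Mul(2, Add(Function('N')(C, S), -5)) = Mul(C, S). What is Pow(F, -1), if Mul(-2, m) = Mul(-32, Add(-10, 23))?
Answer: Rational(1, 387) ≈ 0.0025840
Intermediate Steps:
Function('N')(C, S) = Add(5, Mul(Rational(1, 2), C, S)) (Function('N')(C, S) = Add(5, Mul(Rational(1, 2), Mul(C, S))) = Add(5, Mul(Rational(1, 2), C, S)))
m = 208 (m = Mul(Rational(-1, 2), Mul(-32, Add(-10, 23))) = Mul(Rational(-1, 2), Mul(-32, 13)) = Mul(Rational(-1, 2), -416) = 208)
F = 387 (F = Add(Add(5, Mul(Rational(1, 2), 12, 29)), 208) = Add(Add(5, 174), 208) = Add(179, 208) = 387)
Pow(F, -1) = Pow(387, -1) = Rational(1, 387)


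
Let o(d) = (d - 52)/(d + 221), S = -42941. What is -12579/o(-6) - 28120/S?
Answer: 116134921345/2490578 ≈ 46630.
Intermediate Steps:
o(d) = (-52 + d)/(221 + d)
-12579/o(-6) - 28120/S = -12579*(221 - 6)/(-52 - 6) - 28120/(-42941) = -12579/(-58/215) - 28120*(-1/42941) = -12579/((1/215)*(-58)) + 28120/42941 = -12579/(-58/215) + 28120/42941 = -12579*(-215/58) + 28120/42941 = 2704485/58 + 28120/42941 = 116134921345/2490578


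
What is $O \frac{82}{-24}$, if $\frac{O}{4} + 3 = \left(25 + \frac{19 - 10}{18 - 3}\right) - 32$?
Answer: $\frac{1927}{15} \approx 128.47$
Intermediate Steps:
$O = - \frac{188}{5}$ ($O = -12 + 4 \left(\left(25 + \frac{19 - 10}{18 - 3}\right) - 32\right) = -12 + 4 \left(\left(25 + \frac{9}{15}\right) - 32\right) = -12 + 4 \left(\left(25 + 9 \cdot \frac{1}{15}\right) - 32\right) = -12 + 4 \left(\left(25 + \frac{3}{5}\right) - 32\right) = -12 + 4 \left(\frac{128}{5} - 32\right) = -12 + 4 \left(- \frac{32}{5}\right) = -12 - \frac{128}{5} = - \frac{188}{5} \approx -37.6$)
$O \frac{82}{-24} = - \frac{188 \frac{82}{-24}}{5} = - \frac{188 \cdot 82 \left(- \frac{1}{24}\right)}{5} = \left(- \frac{188}{5}\right) \left(- \frac{41}{12}\right) = \frac{1927}{15}$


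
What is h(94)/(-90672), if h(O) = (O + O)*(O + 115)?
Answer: -9823/22668 ≈ -0.43334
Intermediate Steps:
h(O) = 2*O*(115 + O) (h(O) = (2*O)*(115 + O) = 2*O*(115 + O))
h(94)/(-90672) = (2*94*(115 + 94))/(-90672) = (2*94*209)*(-1/90672) = 39292*(-1/90672) = -9823/22668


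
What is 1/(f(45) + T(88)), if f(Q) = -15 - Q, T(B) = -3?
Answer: -1/63 ≈ -0.015873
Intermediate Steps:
1/(f(45) + T(88)) = 1/((-15 - 1*45) - 3) = 1/((-15 - 45) - 3) = 1/(-60 - 3) = 1/(-63) = -1/63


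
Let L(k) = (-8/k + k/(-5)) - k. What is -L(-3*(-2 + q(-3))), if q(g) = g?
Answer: 278/15 ≈ 18.533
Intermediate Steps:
L(k) = -8/k - 6*k/5 (L(k) = (-8/k + k*(-1/5)) - k = (-8/k - k/5) - k = -8/k - 6*k/5)
-L(-3*(-2 + q(-3))) = -(-8*(-1/(3*(-2 - 3))) - (-18)*(-2 - 3)/5) = -(-8/((-3*(-5))) - (-18)*(-5)/5) = -(-8/15 - 6/5*15) = -(-8*1/15 - 18) = -(-8/15 - 18) = -1*(-278/15) = 278/15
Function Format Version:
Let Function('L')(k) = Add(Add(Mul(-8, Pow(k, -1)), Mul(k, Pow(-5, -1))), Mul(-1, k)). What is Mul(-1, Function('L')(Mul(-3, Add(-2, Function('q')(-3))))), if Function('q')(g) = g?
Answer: Rational(278, 15) ≈ 18.533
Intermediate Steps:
Function('L')(k) = Add(Mul(-8, Pow(k, -1)), Mul(Rational(-6, 5), k)) (Function('L')(k) = Add(Add(Mul(-8, Pow(k, -1)), Mul(k, Rational(-1, 5))), Mul(-1, k)) = Add(Add(Mul(-8, Pow(k, -1)), Mul(Rational(-1, 5), k)), Mul(-1, k)) = Add(Mul(-8, Pow(k, -1)), Mul(Rational(-6, 5), k)))
Mul(-1, Function('L')(Mul(-3, Add(-2, Function('q')(-3))))) = Mul(-1, Add(Mul(-8, Pow(Mul(-3, Add(-2, -3)), -1)), Mul(Rational(-6, 5), Mul(-3, Add(-2, -3))))) = Mul(-1, Add(Mul(-8, Pow(Mul(-3, -5), -1)), Mul(Rational(-6, 5), Mul(-3, -5)))) = Mul(-1, Add(Mul(-8, Pow(15, -1)), Mul(Rational(-6, 5), 15))) = Mul(-1, Add(Mul(-8, Rational(1, 15)), -18)) = Mul(-1, Add(Rational(-8, 15), -18)) = Mul(-1, Rational(-278, 15)) = Rational(278, 15)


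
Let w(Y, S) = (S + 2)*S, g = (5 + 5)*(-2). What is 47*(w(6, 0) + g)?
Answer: -940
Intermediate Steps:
g = -20 (g = 10*(-2) = -20)
w(Y, S) = S*(2 + S) (w(Y, S) = (2 + S)*S = S*(2 + S))
47*(w(6, 0) + g) = 47*(0*(2 + 0) - 20) = 47*(0*2 - 20) = 47*(0 - 20) = 47*(-20) = -940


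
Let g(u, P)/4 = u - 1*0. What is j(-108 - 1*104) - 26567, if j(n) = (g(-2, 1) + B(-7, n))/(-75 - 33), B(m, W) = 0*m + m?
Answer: -956407/36 ≈ -26567.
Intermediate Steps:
B(m, W) = m (B(m, W) = 0 + m = m)
g(u, P) = 4*u (g(u, P) = 4*(u - 1*0) = 4*(u + 0) = 4*u)
j(n) = 5/36 (j(n) = (4*(-2) - 7)/(-75 - 33) = (-8 - 7)/(-108) = -15*(-1/108) = 5/36)
j(-108 - 1*104) - 26567 = 5/36 - 26567 = -956407/36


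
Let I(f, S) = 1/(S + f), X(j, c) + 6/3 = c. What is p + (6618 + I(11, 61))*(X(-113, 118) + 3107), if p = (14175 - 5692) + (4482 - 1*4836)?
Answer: 1536335119/72 ≈ 2.1338e+7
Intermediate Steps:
X(j, c) = -2 + c
p = 8129 (p = 8483 + (4482 - 4836) = 8483 - 354 = 8129)
p + (6618 + I(11, 61))*(X(-113, 118) + 3107) = 8129 + (6618 + 1/(61 + 11))*((-2 + 118) + 3107) = 8129 + (6618 + 1/72)*(116 + 3107) = 8129 + (6618 + 1/72)*3223 = 8129 + (476497/72)*3223 = 8129 + 1535749831/72 = 1536335119/72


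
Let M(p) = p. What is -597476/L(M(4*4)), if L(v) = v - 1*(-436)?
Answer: -149369/113 ≈ -1321.8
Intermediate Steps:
L(v) = 436 + v (L(v) = v + 436 = 436 + v)
-597476/L(M(4*4)) = -597476/(436 + 4*4) = -597476/(436 + 16) = -597476/452 = -597476*1/452 = -149369/113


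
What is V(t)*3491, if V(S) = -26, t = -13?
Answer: -90766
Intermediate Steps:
V(t)*3491 = -26*3491 = -90766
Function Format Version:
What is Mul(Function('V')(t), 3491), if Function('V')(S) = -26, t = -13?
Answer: -90766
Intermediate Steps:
Mul(Function('V')(t), 3491) = Mul(-26, 3491) = -90766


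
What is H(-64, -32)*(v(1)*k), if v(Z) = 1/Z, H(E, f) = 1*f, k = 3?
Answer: -96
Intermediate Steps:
H(E, f) = f
H(-64, -32)*(v(1)*k) = -32*3/1 = -32*3 = -96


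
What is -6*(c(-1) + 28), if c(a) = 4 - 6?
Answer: -156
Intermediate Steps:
c(a) = -2
-6*(c(-1) + 28) = -6*(-2 + 28) = -6*26 = -156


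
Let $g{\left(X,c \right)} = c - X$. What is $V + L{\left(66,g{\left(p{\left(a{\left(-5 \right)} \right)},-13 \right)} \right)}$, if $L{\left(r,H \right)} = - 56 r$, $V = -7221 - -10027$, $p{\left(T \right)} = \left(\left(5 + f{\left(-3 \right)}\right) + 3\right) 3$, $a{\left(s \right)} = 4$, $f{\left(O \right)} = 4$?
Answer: $-890$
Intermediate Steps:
$p{\left(T \right)} = 36$ ($p{\left(T \right)} = \left(\left(5 + 4\right) + 3\right) 3 = \left(9 + 3\right) 3 = 12 \cdot 3 = 36$)
$V = 2806$ ($V = -7221 + 10027 = 2806$)
$V + L{\left(66,g{\left(p{\left(a{\left(-5 \right)} \right)},-13 \right)} \right)} = 2806 - 3696 = -890$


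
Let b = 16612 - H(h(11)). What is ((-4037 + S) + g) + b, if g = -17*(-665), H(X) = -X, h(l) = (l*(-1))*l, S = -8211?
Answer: 15548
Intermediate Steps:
h(l) = -l**2 (h(l) = (-l)*l = -l**2)
g = 11305
b = 16491 (b = 16612 - (-1)*(-1*11**2) = 16612 - (-1)*(-1*121) = 16612 - (-1)*(-121) = 16612 - 1*121 = 16612 - 121 = 16491)
((-4037 + S) + g) + b = ((-4037 - 8211) + 11305) + 16491 = (-12248 + 11305) + 16491 = -943 + 16491 = 15548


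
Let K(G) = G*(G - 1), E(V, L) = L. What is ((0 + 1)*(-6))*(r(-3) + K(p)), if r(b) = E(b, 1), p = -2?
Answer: -42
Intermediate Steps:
r(b) = 1
K(G) = G*(-1 + G)
((0 + 1)*(-6))*(r(-3) + K(p)) = ((0 + 1)*(-6))*(1 - 2*(-1 - 2)) = (1*(-6))*(1 - 2*(-3)) = -6*(1 + 6) = -6*7 = -42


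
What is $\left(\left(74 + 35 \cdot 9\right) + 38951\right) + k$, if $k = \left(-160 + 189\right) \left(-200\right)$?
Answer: $33540$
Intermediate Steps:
$k = -5800$ ($k = 29 \left(-200\right) = -5800$)
$\left(\left(74 + 35 \cdot 9\right) + 38951\right) + k = \left(\left(74 + 35 \cdot 9\right) + 38951\right) - 5800 = \left(\left(74 + 315\right) + 38951\right) - 5800 = \left(389 + 38951\right) - 5800 = 39340 - 5800 = 33540$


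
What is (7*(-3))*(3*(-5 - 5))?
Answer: 630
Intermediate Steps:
(7*(-3))*(3*(-5 - 5)) = -63*(-10) = -21*(-30) = 630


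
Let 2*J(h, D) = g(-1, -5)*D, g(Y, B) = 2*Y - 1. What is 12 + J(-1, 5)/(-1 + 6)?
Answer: 21/2 ≈ 10.500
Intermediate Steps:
g(Y, B) = -1 + 2*Y
J(h, D) = -3*D/2 (J(h, D) = ((-1 + 2*(-1))*D)/2 = ((-1 - 2)*D)/2 = (-3*D)/2 = -3*D/2)
12 + J(-1, 5)/(-1 + 6) = 12 + (-3/2*5)/(-1 + 6) = 12 - 15/2/5 = 12 - 15/2*⅕ = 12 - 3/2 = 21/2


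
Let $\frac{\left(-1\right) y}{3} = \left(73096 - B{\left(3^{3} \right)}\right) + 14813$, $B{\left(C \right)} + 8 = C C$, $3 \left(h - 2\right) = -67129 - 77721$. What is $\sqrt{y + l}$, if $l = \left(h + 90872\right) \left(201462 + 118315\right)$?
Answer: $\frac{2 \sqrt{30643321614}}{3} \approx 1.167 \cdot 10^{5}$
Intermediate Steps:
$h = - \frac{144844}{3}$ ($h = 2 + \frac{-67129 - 77721}{3} = 2 + \frac{1}{3} \left(-144850\right) = 2 - \frac{144850}{3} = - \frac{144844}{3} \approx -48281.0$)
$l = \frac{40858546844}{3}$ ($l = \left(- \frac{144844}{3} + 90872\right) \left(201462 + 118315\right) = \frac{127772}{3} \cdot 319777 = \frac{40858546844}{3} \approx 1.362 \cdot 10^{10}$)
$B{\left(C \right)} = -8 + C^{2}$ ($B{\left(C \right)} = -8 + C C = -8 + C^{2}$)
$y = -261564$ ($y = - 3 \left(\left(73096 - \left(-8 + \left(3^{3}\right)^{2}\right)\right) + 14813\right) = - 3 \left(\left(73096 - \left(-8 + 27^{2}\right)\right) + 14813\right) = - 3 \left(\left(73096 - \left(-8 + 729\right)\right) + 14813\right) = - 3 \left(\left(73096 - 721\right) + 14813\right) = - 3 \left(72375 + 14813\right) = \left(-3\right) 87188 = -261564$)
$\sqrt{y + l} = \sqrt{-261564 + \frac{40858546844}{3}} = \sqrt{\frac{40857762152}{3}} = \frac{2 \sqrt{30643321614}}{3}$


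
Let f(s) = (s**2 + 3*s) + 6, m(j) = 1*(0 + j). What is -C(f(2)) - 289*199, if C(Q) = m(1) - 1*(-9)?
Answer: -57521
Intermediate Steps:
m(j) = j (m(j) = 1*j = j)
f(s) = 6 + s**2 + 3*s
C(Q) = 10 (C(Q) = 1 - 1*(-9) = 1 + 9 = 10)
-C(f(2)) - 289*199 = -1*10 - 289*199 = -10 - 57511 = -57521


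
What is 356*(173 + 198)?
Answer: 132076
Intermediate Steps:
356*(173 + 198) = 356*371 = 132076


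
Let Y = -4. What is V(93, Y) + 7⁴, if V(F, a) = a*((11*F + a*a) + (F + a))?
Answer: -2111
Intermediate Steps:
V(F, a) = a*(a + a² + 12*F) (V(F, a) = a*((11*F + a²) + (F + a)) = a*((a² + 11*F) + (F + a)) = a*(a + a² + 12*F))
V(93, Y) + 7⁴ = -4*(-4 + (-4)² + 12*93) + 7⁴ = -4*(-4 + 16 + 1116) + 2401 = -4*1128 + 2401 = -4512 + 2401 = -2111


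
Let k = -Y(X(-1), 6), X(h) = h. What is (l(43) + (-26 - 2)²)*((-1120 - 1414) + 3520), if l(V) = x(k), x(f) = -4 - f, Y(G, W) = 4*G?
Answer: 765136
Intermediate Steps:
k = 4 (k = -4*(-1) = -1*(-4) = 4)
l(V) = -8 (l(V) = -4 - 1*4 = -4 - 4 = -8)
(l(43) + (-26 - 2)²)*((-1120 - 1414) + 3520) = (-8 + (-26 - 2)²)*((-1120 - 1414) + 3520) = (-8 + (-28)²)*(-2534 + 3520) = (-8 + 784)*986 = 776*986 = 765136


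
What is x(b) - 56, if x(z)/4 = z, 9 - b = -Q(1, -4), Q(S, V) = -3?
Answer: -32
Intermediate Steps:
b = 6 (b = 9 - (-1)*(-3) = 9 - 1*3 = 9 - 3 = 6)
x(z) = 4*z
x(b) - 56 = 4*6 - 56 = 24 - 56 = -32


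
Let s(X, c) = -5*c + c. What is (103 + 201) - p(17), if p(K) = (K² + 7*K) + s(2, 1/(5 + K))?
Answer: -1142/11 ≈ -103.82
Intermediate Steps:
s(X, c) = -4*c
p(K) = K² - 4/(5 + K) + 7*K (p(K) = (K² + 7*K) - 4/(5 + K) = K² - 4/(5 + K) + 7*K)
(103 + 201) - p(17) = (103 + 201) - (-4 + 17*(5 + 17)*(7 + 17))/(5 + 17) = 304 - (-4 + 17*22*24)/22 = 304 - (-4 + 8976)/22 = 304 - 8972/22 = 304 - 1*4486/11 = 304 - 4486/11 = -1142/11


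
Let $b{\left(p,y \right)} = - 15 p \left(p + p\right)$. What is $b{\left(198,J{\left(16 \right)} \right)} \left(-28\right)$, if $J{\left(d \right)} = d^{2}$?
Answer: $32931360$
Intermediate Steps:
$b{\left(p,y \right)} = - 30 p^{2}$ ($b{\left(p,y \right)} = - 15 p 2 p = - 15 \cdot 2 p^{2} = - 30 p^{2}$)
$b{\left(198,J{\left(16 \right)} \right)} \left(-28\right) = - 30 \cdot 198^{2} \left(-28\right) = \left(-30\right) 39204 \left(-28\right) = \left(-1176120\right) \left(-28\right) = 32931360$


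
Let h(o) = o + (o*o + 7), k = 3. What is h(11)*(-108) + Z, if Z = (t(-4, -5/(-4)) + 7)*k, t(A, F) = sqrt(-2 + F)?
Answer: -14991 + 3*I*sqrt(3)/2 ≈ -14991.0 + 2.5981*I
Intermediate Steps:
Z = 21 + 3*I*sqrt(3)/2 (Z = (sqrt(-2 - 5/(-4)) + 7)*3 = (sqrt(-2 - 5*(-1/4)) + 7)*3 = (sqrt(-2 + 5/4) + 7)*3 = (sqrt(-3/4) + 7)*3 = (I*sqrt(3)/2 + 7)*3 = (7 + I*sqrt(3)/2)*3 = 21 + 3*I*sqrt(3)/2 ≈ 21.0 + 2.5981*I)
h(o) = 7 + o + o**2 (h(o) = o + (o**2 + 7) = o + (7 + o**2) = 7 + o + o**2)
h(11)*(-108) + Z = (7 + 11 + 11**2)*(-108) + (21 + 3*I*sqrt(3)/2) = (7 + 11 + 121)*(-108) + (21 + 3*I*sqrt(3)/2) = 139*(-108) + (21 + 3*I*sqrt(3)/2) = -15012 + (21 + 3*I*sqrt(3)/2) = -14991 + 3*I*sqrt(3)/2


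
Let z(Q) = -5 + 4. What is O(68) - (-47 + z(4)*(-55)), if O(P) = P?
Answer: 60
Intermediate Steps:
z(Q) = -1
O(68) - (-47 + z(4)*(-55)) = 68 - (-47 - 1*(-55)) = 68 - (-47 + 55) = 68 - 1*8 = 68 - 8 = 60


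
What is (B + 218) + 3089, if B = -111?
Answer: 3196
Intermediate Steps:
(B + 218) + 3089 = (-111 + 218) + 3089 = 107 + 3089 = 3196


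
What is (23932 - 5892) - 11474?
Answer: 6566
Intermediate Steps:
(23932 - 5892) - 11474 = 18040 - 11474 = 6566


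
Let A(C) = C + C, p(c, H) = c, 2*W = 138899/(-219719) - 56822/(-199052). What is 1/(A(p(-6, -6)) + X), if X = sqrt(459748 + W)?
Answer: 524826076656/20101006096324987 + 2*sqrt(219850780735446635462664823)/20101006096324987 ≈ 0.0015014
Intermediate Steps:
W = -7581625365/43735506388 (W = (138899/(-219719) - 56822/(-199052))/2 = (138899*(-1/219719) - 56822*(-1/199052))/2 = (-138899/219719 + 28411/99526)/2 = (1/2)*(-7581625365/21867753194) = -7581625365/43735506388 ≈ -0.17335)
A(C) = 2*C
X = sqrt(219850780735446635462664823)/21867753194 (X = sqrt(459748 - 7581625365/43735506388) = sqrt(20107304009244859/43735506388) = sqrt(219850780735446635462664823)/21867753194 ≈ 678.05)
1/(A(p(-6, -6)) + X) = 1/(2*(-6) + sqrt(219850780735446635462664823)/21867753194) = 1/(-12 + sqrt(219850780735446635462664823)/21867753194)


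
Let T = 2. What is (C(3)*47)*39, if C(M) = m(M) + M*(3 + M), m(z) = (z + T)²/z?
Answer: 48269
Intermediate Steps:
m(z) = (2 + z)²/z (m(z) = (z + 2)²/z = (2 + z)²/z)
C(M) = M*(3 + M) + (2 + M)²/M (C(M) = (2 + M)²/M + M*(3 + M) = M*(3 + M) + (2 + M)²/M)
(C(3)*47)*39 = ((((2 + 3)² + 3²*(3 + 3))/3)*47)*39 = (((5² + 9*6)/3)*47)*39 = (((25 + 54)/3)*47)*39 = (((⅓)*79)*47)*39 = ((79/3)*47)*39 = (3713/3)*39 = 48269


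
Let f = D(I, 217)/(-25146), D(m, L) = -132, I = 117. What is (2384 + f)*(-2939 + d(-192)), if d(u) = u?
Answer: -2843906086/381 ≈ -7.4643e+6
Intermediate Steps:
f = 2/381 (f = -132/(-25146) = -132*(-1/25146) = 2/381 ≈ 0.0052493)
(2384 + f)*(-2939 + d(-192)) = (2384 + 2/381)*(-2939 - 192) = (908306/381)*(-3131) = -2843906086/381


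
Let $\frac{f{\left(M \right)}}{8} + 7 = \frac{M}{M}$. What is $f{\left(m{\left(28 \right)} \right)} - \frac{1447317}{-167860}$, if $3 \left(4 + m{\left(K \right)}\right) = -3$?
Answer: $- \frac{6609963}{167860} \approx -39.378$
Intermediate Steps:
$m{\left(K \right)} = -5$ ($m{\left(K \right)} = -4 + \frac{1}{3} \left(-3\right) = -4 - 1 = -5$)
$f{\left(M \right)} = -48$ ($f{\left(M \right)} = -56 + 8 \frac{M}{M} = -56 + 8 \cdot 1 = -56 + 8 = -48$)
$f{\left(m{\left(28 \right)} \right)} - \frac{1447317}{-167860} = -48 - \frac{1447317}{-167860} = -48 - 1447317 \left(- \frac{1}{167860}\right) = -48 - - \frac{1447317}{167860} = -48 + \frac{1447317}{167860} = - \frac{6609963}{167860}$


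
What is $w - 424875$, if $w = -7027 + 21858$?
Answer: $-410044$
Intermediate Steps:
$w = 14831$
$w - 424875 = 14831 - 424875 = -410044$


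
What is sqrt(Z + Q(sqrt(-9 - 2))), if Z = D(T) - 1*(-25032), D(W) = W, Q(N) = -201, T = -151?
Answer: 2*sqrt(6170) ≈ 157.10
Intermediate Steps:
Z = 24881 (Z = -151 - 1*(-25032) = -151 + 25032 = 24881)
sqrt(Z + Q(sqrt(-9 - 2))) = sqrt(24881 - 201) = sqrt(24680) = 2*sqrt(6170)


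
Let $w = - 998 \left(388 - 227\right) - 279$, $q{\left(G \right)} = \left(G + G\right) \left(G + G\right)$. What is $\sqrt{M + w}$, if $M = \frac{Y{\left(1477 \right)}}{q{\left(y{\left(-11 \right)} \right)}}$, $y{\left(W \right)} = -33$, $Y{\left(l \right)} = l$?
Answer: $\frac{i \sqrt{701127215}}{66} \approx 401.19 i$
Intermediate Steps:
$q{\left(G \right)} = 4 G^{2}$ ($q{\left(G \right)} = 2 G 2 G = 4 G^{2}$)
$w = -160957$ ($w = \left(-998\right) 161 - 279 = -160678 - 279 = -160957$)
$M = \frac{1477}{4356}$ ($M = \frac{1477}{4 \left(-33\right)^{2}} = \frac{1477}{4 \cdot 1089} = \frac{1477}{4356} \approx 0.33907$)
$\sqrt{M + w} = \sqrt{\frac{1477}{4356} - 160957} = \sqrt{- \frac{701127215}{4356}} = \frac{i \sqrt{701127215}}{66}$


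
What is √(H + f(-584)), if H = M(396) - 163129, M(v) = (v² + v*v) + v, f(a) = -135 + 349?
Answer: √151113 ≈ 388.73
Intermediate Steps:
f(a) = 214
M(v) = v + 2*v² (M(v) = (v² + v²) + v = 2*v² + v = v + 2*v²)
H = 150899 (H = 396*(1 + 2*396) - 163129 = 396*(1 + 792) - 163129 = 396*793 - 163129 = 314028 - 163129 = 150899)
√(H + f(-584)) = √(150899 + 214) = √151113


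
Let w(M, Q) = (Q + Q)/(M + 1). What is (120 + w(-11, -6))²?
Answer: 367236/25 ≈ 14689.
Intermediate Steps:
w(M, Q) = 2*Q/(1 + M) (w(M, Q) = (2*Q)/(1 + M) = 2*Q/(1 + M))
(120 + w(-11, -6))² = (120 + 2*(-6)/(1 - 11))² = (120 + 2*(-6)/(-10))² = (120 + 2*(-6)*(-⅒))² = (120 + 6/5)² = (606/5)² = 367236/25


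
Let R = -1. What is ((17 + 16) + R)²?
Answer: 1024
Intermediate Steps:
((17 + 16) + R)² = ((17 + 16) - 1)² = (33 - 1)² = 32² = 1024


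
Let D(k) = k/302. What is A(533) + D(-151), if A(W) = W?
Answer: 1065/2 ≈ 532.50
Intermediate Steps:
D(k) = k/302 (D(k) = k*(1/302) = k/302)
A(533) + D(-151) = 533 + (1/302)*(-151) = 533 - ½ = 1065/2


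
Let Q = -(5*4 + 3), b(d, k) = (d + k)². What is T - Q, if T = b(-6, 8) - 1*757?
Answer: -730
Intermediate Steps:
T = -753 (T = (-6 + 8)² - 1*757 = 2² - 757 = 4 - 757 = -753)
Q = -23 (Q = -(20 + 3) = -1*23 = -23)
T - Q = -753 - 1*(-23) = -753 + 23 = -730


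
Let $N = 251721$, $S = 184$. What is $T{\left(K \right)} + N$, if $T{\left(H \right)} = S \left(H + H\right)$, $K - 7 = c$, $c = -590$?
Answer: $37177$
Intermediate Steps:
$K = -583$ ($K = 7 - 590 = -583$)
$T{\left(H \right)} = 368 H$ ($T{\left(H \right)} = 184 \left(H + H\right) = 184 \cdot 2 H = 368 H$)
$T{\left(K \right)} + N = 368 \left(-583\right) + 251721 = -214544 + 251721 = 37177$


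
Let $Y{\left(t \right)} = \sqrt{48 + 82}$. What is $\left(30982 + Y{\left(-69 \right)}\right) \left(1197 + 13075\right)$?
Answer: $442175104 + 14272 \sqrt{130} \approx 4.4234 \cdot 10^{8}$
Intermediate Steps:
$Y{\left(t \right)} = \sqrt{130}$
$\left(30982 + Y{\left(-69 \right)}\right) \left(1197 + 13075\right) = \left(30982 + \sqrt{130}\right) \left(1197 + 13075\right) = \left(30982 + \sqrt{130}\right) 14272 = 442175104 + 14272 \sqrt{130}$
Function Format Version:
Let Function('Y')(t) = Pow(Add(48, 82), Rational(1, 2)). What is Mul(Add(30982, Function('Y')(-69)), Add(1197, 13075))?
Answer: Add(442175104, Mul(14272, Pow(130, Rational(1, 2)))) ≈ 4.4234e+8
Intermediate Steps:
Function('Y')(t) = Pow(130, Rational(1, 2))
Mul(Add(30982, Function('Y')(-69)), Add(1197, 13075)) = Mul(Add(30982, Pow(130, Rational(1, 2))), Add(1197, 13075)) = Mul(Add(30982, Pow(130, Rational(1, 2))), 14272) = Add(442175104, Mul(14272, Pow(130, Rational(1, 2))))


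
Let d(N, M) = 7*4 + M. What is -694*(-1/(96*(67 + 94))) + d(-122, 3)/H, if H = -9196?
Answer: 737861/17766672 ≈ 0.041531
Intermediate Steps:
d(N, M) = 28 + M
-694*(-1/(96*(67 + 94))) + d(-122, 3)/H = -694*(-1/(96*(67 + 94))) + (28 + 3)/(-9196) = -694/((-96*161)) + 31*(-1/9196) = -694/(-15456) - 31/9196 = -694*(-1/15456) - 31/9196 = 347/7728 - 31/9196 = 737861/17766672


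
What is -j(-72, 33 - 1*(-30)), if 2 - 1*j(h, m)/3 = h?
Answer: -222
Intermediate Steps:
j(h, m) = 6 - 3*h
-j(-72, 33 - 1*(-30)) = -(6 - 3*(-72)) = -(6 + 216) = -1*222 = -222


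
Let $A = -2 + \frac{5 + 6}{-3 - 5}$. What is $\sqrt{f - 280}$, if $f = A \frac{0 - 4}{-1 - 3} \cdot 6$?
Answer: $\frac{i \sqrt{1201}}{2} \approx 17.328 i$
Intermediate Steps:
$A = - \frac{27}{8}$ ($A = -2 + \frac{11}{-8} = -2 + 11 \left(- \frac{1}{8}\right) = -2 - \frac{11}{8} = - \frac{27}{8} \approx -3.375$)
$f = - \frac{81}{4}$ ($f = - \frac{27 \frac{0 - 4}{-1 - 3}}{8} \cdot 6 = - \frac{27 \left(- \frac{4}{-4}\right)}{8} \cdot 6 = - \frac{27 \left(\left(-4\right) \left(- \frac{1}{4}\right)\right)}{8} \cdot 6 = \left(- \frac{27}{8}\right) 1 \cdot 6 = \left(- \frac{27}{8}\right) 6 = - \frac{81}{4} \approx -20.25$)
$\sqrt{f - 280} = \sqrt{- \frac{81}{4} - 280} = \sqrt{- \frac{1201}{4}} = \frac{i \sqrt{1201}}{2}$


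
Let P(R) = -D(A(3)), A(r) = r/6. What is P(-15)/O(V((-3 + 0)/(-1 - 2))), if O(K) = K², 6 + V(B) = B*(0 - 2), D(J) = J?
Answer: -1/128 ≈ -0.0078125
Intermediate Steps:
A(r) = r/6 (A(r) = r*(⅙) = r/6)
V(B) = -6 - 2*B (V(B) = -6 + B*(0 - 2) = -6 + B*(-2) = -6 - 2*B)
P(R) = -½ (P(R) = -3/6 = -1*½ = -½)
P(-15)/O(V((-3 + 0)/(-1 - 2))) = -1/(2*(-6 - 2*(-3 + 0)/(-1 - 2))²) = -1/(2*(-6 - (-6)/(-3))²) = -1/(2*(-6 - (-6)*(-1)/3)²) = -1/(2*(-6 - 2*1)²) = -1/(2*(-6 - 2)²) = -1/(2*((-8)²)) = -½/64 = -½*1/64 = -1/128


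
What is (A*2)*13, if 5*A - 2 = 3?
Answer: 26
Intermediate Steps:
A = 1 (A = ⅖ + (⅕)*3 = ⅖ + ⅗ = 1)
(A*2)*13 = (1*2)*13 = 2*13 = 26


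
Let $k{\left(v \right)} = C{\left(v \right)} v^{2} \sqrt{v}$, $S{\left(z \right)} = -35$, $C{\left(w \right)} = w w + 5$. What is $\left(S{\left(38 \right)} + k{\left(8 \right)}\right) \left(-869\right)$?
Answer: $30415 - 7675008 \sqrt{2} \approx -1.0824 \cdot 10^{7}$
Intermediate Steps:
$C{\left(w \right)} = 5 + w^{2}$ ($C{\left(w \right)} = w^{2} + 5 = 5 + w^{2}$)
$k{\left(v \right)} = v^{\frac{5}{2}} \left(5 + v^{2}\right)$ ($k{\left(v \right)} = \left(5 + v^{2}\right) v^{2} \sqrt{v} = v^{2} \left(5 + v^{2}\right) \sqrt{v} = v^{\frac{5}{2}} \left(5 + v^{2}\right)$)
$\left(S{\left(38 \right)} + k{\left(8 \right)}\right) \left(-869\right) = \left(-35 + 8^{\frac{5}{2}} \left(5 + 8^{2}\right)\right) \left(-869\right) = \left(-35 + 128 \sqrt{2} \left(5 + 64\right)\right) \left(-869\right) = \left(-35 + 128 \sqrt{2} \cdot 69\right) \left(-869\right) = \left(-35 + 8832 \sqrt{2}\right) \left(-869\right) = 30415 - 7675008 \sqrt{2}$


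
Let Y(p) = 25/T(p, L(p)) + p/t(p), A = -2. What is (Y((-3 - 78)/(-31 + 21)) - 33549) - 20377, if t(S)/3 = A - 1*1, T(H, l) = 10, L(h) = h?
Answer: -269622/5 ≈ -53924.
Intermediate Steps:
t(S) = -9 (t(S) = 3*(-2 - 1*1) = 3*(-2 - 1) = 3*(-3) = -9)
Y(p) = 5/2 - p/9 (Y(p) = 25/10 + p/(-9) = 25*(1/10) + p*(-1/9) = 5/2 - p/9)
(Y((-3 - 78)/(-31 + 21)) - 33549) - 20377 = ((5/2 - (-3 - 78)/(9*(-31 + 21))) - 33549) - 20377 = ((5/2 - (-9)/(-10)) - 33549) - 20377 = ((5/2 - (-9)*(-1)/10) - 33549) - 20377 = ((5/2 - 1/9*81/10) - 33549) - 20377 = ((5/2 - 9/10) - 33549) - 20377 = (8/5 - 33549) - 20377 = -167737/5 - 20377 = -269622/5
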